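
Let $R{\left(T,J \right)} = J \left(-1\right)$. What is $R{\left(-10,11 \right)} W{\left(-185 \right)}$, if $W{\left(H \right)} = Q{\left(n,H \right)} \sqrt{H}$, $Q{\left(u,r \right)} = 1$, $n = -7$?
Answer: $- 11 i \sqrt{185} \approx - 149.62 i$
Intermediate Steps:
$R{\left(T,J \right)} = - J$
$W{\left(H \right)} = \sqrt{H}$ ($W{\left(H \right)} = 1 \sqrt{H} = \sqrt{H}$)
$R{\left(-10,11 \right)} W{\left(-185 \right)} = \left(-1\right) 11 \sqrt{-185} = - 11 i \sqrt{185}$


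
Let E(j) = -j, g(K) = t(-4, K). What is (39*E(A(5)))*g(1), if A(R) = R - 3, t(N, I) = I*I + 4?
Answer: -390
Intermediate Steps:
t(N, I) = 4 + I**2 (t(N, I) = I**2 + 4 = 4 + I**2)
g(K) = 4 + K**2
A(R) = -3 + R
(39*E(A(5)))*g(1) = (39*(-(-3 + 5)))*(4 + 1**2) = (39*(-1*2))*(4 + 1) = (39*(-2))*5 = -78*5 = -390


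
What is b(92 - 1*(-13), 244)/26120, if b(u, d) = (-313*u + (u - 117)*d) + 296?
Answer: -35497/26120 ≈ -1.3590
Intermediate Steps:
b(u, d) = 296 - 313*u + d*(-117 + u) (b(u, d) = (-313*u + (-117 + u)*d) + 296 = (-313*u + d*(-117 + u)) + 296 = 296 - 313*u + d*(-117 + u))
b(92 - 1*(-13), 244)/26120 = (296 - 313*(92 - 1*(-13)) - 117*244 + 244*(92 - 1*(-13)))/26120 = (296 - 313*(92 + 13) - 28548 + 244*(92 + 13))*(1/26120) = (296 - 313*105 - 28548 + 244*105)*(1/26120) = (296 - 32865 - 28548 + 25620)*(1/26120) = -35497*1/26120 = -35497/26120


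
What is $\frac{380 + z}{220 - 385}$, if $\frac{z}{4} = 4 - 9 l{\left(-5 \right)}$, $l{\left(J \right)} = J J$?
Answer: $\frac{168}{55} \approx 3.0545$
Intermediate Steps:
$l{\left(J \right)} = J^{2}$
$z = -884$ ($z = 4 \left(4 - 9 \left(-5\right)^{2}\right) = 4 \left(4 - 225\right) = 4 \left(-221\right) = -884$)
$\frac{380 + z}{220 - 385} = \frac{380 - 884}{220 - 385} = - \frac{504}{-165} = \left(-504\right) \left(- \frac{1}{165}\right) = \frac{168}{55}$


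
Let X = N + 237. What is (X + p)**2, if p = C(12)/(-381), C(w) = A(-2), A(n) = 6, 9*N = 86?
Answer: 79408422025/1306449 ≈ 60782.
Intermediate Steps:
N = 86/9 (N = (1/9)*86 = 86/9 ≈ 9.5556)
C(w) = 6
p = -2/127 (p = 6/(-381) = 6*(-1/381) = -2/127 ≈ -0.015748)
X = 2219/9 (X = 86/9 + 237 = 2219/9 ≈ 246.56)
(X + p)**2 = (2219/9 - 2/127)**2 = (281795/1143)**2 = 79408422025/1306449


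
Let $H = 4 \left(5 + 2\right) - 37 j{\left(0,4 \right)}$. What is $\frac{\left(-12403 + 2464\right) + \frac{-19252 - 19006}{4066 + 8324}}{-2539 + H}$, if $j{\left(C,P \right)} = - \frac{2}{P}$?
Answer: $\frac{123182468}{30882075} \approx 3.9888$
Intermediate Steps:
$H = \frac{93}{2}$ ($H = 4 \left(5 + 2\right) - 37 \left(- \frac{2}{4}\right) = 4 \cdot 7 - 37 \left(\left(-2\right) \frac{1}{4}\right) = 28 - - \frac{37}{2} = 28 + \frac{37}{2} = \frac{93}{2} \approx 46.5$)
$\frac{\left(-12403 + 2464\right) + \frac{-19252 - 19006}{4066 + 8324}}{-2539 + H} = \frac{\left(-12403 + 2464\right) + \frac{-19252 - 19006}{4066 + 8324}}{-2539 + \frac{93}{2}} = \frac{-9939 - \frac{38258}{12390}}{- \frac{4985}{2}} = \left(-9939 - \frac{19129}{6195}\right) \left(- \frac{2}{4985}\right) = \left(- \frac{61591234}{6195}\right) \left(- \frac{2}{4985}\right) = \frac{123182468}{30882075}$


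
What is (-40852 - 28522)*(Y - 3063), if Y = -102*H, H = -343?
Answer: -2214626202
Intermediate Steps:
Y = 34986 (Y = -102*(-343) = 34986)
(-40852 - 28522)*(Y - 3063) = (-40852 - 28522)*(34986 - 3063) = -69374*31923 = -2214626202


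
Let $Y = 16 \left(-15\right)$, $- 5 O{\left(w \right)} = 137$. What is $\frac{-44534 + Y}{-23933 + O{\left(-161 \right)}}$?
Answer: $\frac{111935}{59901} \approx 1.8687$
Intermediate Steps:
$O{\left(w \right)} = - \frac{137}{5}$ ($O{\left(w \right)} = \left(- \frac{1}{5}\right) 137 = - \frac{137}{5}$)
$Y = -240$
$\frac{-44534 + Y}{-23933 + O{\left(-161 \right)}} = \frac{-44534 - 240}{-23933 - \frac{137}{5}} = - \frac{44774}{- \frac{119802}{5}} = \left(-44774\right) \left(- \frac{5}{119802}\right) = \frac{111935}{59901}$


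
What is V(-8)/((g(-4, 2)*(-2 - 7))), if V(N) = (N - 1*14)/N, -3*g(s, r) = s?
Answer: -11/48 ≈ -0.22917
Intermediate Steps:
g(s, r) = -s/3
V(N) = (-14 + N)/N (V(N) = (N - 14)/N = (-14 + N)/N)
V(-8)/((g(-4, 2)*(-2 - 7))) = ((-14 - 8)/(-8))/(((-⅓*(-4))*(-2 - 7))) = (-⅛*(-22))/(((4/3)*(-9))) = (11/4)/(-12) = (11/4)*(-1/12) = -11/48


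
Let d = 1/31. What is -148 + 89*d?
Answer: -4499/31 ≈ -145.13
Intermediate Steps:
d = 1/31 ≈ 0.032258
-148 + 89*d = -148 + 89*(1/31) = -148 + 89/31 = -4499/31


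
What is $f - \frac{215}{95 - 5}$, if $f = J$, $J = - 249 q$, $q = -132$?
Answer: $\frac{591581}{18} \approx 32866.0$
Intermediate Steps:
$J = 32868$ ($J = \left(-249\right) \left(-132\right) = 32868$)
$f = 32868$
$f - \frac{215}{95 - 5} = 32868 - \frac{215}{95 - 5} = 32868 - \frac{215}{90} = 32868 - 215 \cdot \frac{1}{90} = 32868 - \frac{43}{18} = \frac{591581}{18}$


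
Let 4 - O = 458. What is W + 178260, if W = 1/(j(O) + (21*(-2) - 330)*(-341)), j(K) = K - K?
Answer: 22612637521/126852 ≈ 1.7826e+5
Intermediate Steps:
O = -454 (O = 4 - 1*458 = 4 - 458 = -454)
j(K) = 0
W = 1/126852 (W = 1/(0 + (21*(-2) - 330)*(-341)) = 1/(0 + (-42 - 330)*(-341)) = 1/(0 - 372*(-341)) = 1/(0 + 126852) = 1/126852 ≈ 7.8832e-6)
W + 178260 = 1/126852 + 178260 = 22612637521/126852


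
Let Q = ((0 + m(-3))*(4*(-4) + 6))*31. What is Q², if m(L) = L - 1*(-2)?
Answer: 96100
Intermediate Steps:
m(L) = 2 + L (m(L) = L + 2 = 2 + L)
Q = 310 (Q = ((0 + (2 - 3))*(4*(-4) + 6))*31 = ((0 - 1)*(-16 + 6))*31 = -1*(-10)*31 = 10*31 = 310)
Q² = 310² = 96100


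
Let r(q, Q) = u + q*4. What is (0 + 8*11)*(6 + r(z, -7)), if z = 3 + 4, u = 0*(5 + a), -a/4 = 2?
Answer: 2992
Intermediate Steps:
a = -8 (a = -4*2 = -8)
u = 0 (u = 0*(5 - 8) = 0*(-3) = 0)
z = 7
r(q, Q) = 4*q (r(q, Q) = 0 + q*4 = 0 + 4*q = 4*q)
(0 + 8*11)*(6 + r(z, -7)) = (0 + 8*11)*(6 + 4*7) = (0 + 88)*(6 + 28) = 88*34 = 2992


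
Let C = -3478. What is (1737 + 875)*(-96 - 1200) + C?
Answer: -3388630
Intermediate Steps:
(1737 + 875)*(-96 - 1200) + C = (1737 + 875)*(-96 - 1200) - 3478 = 2612*(-1296) - 3478 = -3385152 - 3478 = -3388630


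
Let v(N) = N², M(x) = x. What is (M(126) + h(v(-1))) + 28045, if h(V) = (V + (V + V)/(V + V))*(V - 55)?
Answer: 28063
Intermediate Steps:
h(V) = (1 + V)*(-55 + V) (h(V) = (V + (2*V)/((2*V)))*(-55 + V) = (V + (2*V)*(1/(2*V)))*(-55 + V) = (V + 1)*(-55 + V) = (1 + V)*(-55 + V))
(M(126) + h(v(-1))) + 28045 = (126 + (-55 + ((-1)²)² - 54*(-1)²)) + 28045 = (126 + (-55 + 1² - 54*1)) + 28045 = (126 + (-55 + 1 - 54)) + 28045 = (126 - 108) + 28045 = 18 + 28045 = 28063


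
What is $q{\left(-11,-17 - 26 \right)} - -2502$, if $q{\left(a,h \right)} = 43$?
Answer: $2545$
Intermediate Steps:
$q{\left(-11,-17 - 26 \right)} - -2502 = 43 - -2502 = 43 + 2502 = 2545$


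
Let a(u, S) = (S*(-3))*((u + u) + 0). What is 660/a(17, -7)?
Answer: 110/119 ≈ 0.92437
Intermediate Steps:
a(u, S) = -6*S*u (a(u, S) = (-3*S)*(2*u + 0) = (-3*S)*(2*u) = -6*S*u)
660/a(17, -7) = 660/((-6*(-7)*17)) = 660/714 = 660*(1/714) = 110/119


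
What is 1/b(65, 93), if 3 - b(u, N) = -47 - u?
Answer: 1/115 ≈ 0.0086956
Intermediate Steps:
b(u, N) = 50 + u (b(u, N) = 3 - (-47 - u) = 3 + (47 + u) = 50 + u)
1/b(65, 93) = 1/(50 + 65) = 1/115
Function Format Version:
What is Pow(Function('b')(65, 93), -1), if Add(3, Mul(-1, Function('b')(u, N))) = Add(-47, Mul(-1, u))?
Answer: Rational(1, 115) ≈ 0.0086956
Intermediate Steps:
Function('b')(u, N) = Add(50, u) (Function('b')(u, N) = Add(3, Mul(-1, Add(-47, Mul(-1, u)))) = Add(3, Add(47, u)) = Add(50, u))
Pow(Function('b')(65, 93), -1) = Pow(Add(50, 65), -1) = Pow(115, -1) = Rational(1, 115)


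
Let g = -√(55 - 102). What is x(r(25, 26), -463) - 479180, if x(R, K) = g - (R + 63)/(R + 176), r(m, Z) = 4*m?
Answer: -132253843/276 - I*√47 ≈ -4.7918e+5 - 6.8557*I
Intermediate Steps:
g = -I*√47 (g = -√(-47) = -I*√47 ≈ -6.8557*I)
x(R, K) = -I*√47 - (63 + R)/(176 + R) (x(R, K) = -I*√47 - (R + 63)/(R + 176) = -I*√47 - (63 + R)/(176 + R))
x(r(25, 26), -463) - 479180 = (-63 - 4*25 - 176*I*√47 - I*4*25*√47)/(176 + 4*25) - 479180 = (-63 - 1*100 - 176*I*√47 - 1*I*100*√47)/(176 + 100) - 479180 = (-63 - 100 - 176*I*√47 - 100*I*√47)/276 - 479180 = (-163 - 276*I*√47)/276 - 479180 = (-163/276 - I*√47) - 479180 = -132253843/276 - I*√47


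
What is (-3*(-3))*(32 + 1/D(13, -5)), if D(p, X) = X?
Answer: 1431/5 ≈ 286.20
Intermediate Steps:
(-3*(-3))*(32 + 1/D(13, -5)) = (-3*(-3))*(32 + 1/(-5)) = 9*(32 - ⅕) = 9*(159/5) = 1431/5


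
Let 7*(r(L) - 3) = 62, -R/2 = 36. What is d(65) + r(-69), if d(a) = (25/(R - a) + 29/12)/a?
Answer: 8895091/748020 ≈ 11.892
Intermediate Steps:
R = -72 (R = -2*36 = -72)
r(L) = 83/7 (r(L) = 3 + (1/7)*62 = 3 + 62/7 = 83/7)
d(a) = (29/12 + 25/(-72 - a))/a (d(a) = (25/(-72 - a) + 29/12)/a = (29/12 + 25/(-72 - a))/a)
d(65) + r(-69) = (1/12)*(1788 + 29*65)/(65*(72 + 65)) + 83/7 = (1/12)*(1/65)*(1788 + 1885)/137 + 83/7 = (1/12)*(1/65)*(1/137)*3673 + 83/7 = 3673/106860 + 83/7 = 8895091/748020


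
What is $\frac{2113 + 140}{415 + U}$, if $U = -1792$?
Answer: $- \frac{751}{459} \approx -1.6362$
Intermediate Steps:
$\frac{2113 + 140}{415 + U} = \frac{2113 + 140}{415 - 1792} = \frac{2253}{-1377} = 2253 \left(- \frac{1}{1377}\right) = - \frac{751}{459}$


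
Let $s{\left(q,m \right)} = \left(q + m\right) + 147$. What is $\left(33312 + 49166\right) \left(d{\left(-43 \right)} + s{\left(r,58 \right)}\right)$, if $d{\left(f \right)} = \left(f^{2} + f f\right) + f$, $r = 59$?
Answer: $323231282$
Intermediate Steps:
$s{\left(q,m \right)} = 147 + m + q$ ($s{\left(q,m \right)} = \left(m + q\right) + 147 = 147 + m + q$)
$d{\left(f \right)} = f + 2 f^{2}$ ($d{\left(f \right)} = \left(f^{2} + f^{2}\right) + f = 2 f^{2} + f = f + 2 f^{2}$)
$\left(33312 + 49166\right) \left(d{\left(-43 \right)} + s{\left(r,58 \right)}\right) = \left(33312 + 49166\right) \left(- 43 \left(1 + 2 \left(-43\right)\right) + \left(147 + 58 + 59\right)\right) = 82478 \left(- 43 \left(1 - 86\right) + 264\right) = 82478 \left(\left(-43\right) \left(-85\right) + 264\right) = 82478 \left(3655 + 264\right) = 82478 \cdot 3919 = 323231282$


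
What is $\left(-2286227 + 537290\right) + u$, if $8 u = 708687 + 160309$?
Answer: $- \frac{3280625}{2} \approx -1.6403 \cdot 10^{6}$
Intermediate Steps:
$u = \frac{217249}{2}$ ($u = \frac{708687 + 160309}{8} = \frac{1}{8} \cdot 868996 = \frac{217249}{2} \approx 1.0862 \cdot 10^{5}$)
$\left(-2286227 + 537290\right) + u = \left(-2286227 + 537290\right) + \frac{217249}{2} = -1748937 + \frac{217249}{2} = - \frac{3280625}{2}$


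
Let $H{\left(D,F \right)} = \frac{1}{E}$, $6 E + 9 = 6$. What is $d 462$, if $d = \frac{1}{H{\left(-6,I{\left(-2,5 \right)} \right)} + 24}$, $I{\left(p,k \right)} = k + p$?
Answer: $21$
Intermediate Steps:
$E = - \frac{1}{2}$ ($E = - \frac{3}{2} + \frac{1}{6} \cdot 6 = - \frac{3}{2} + 1 = - \frac{1}{2} \approx -0.5$)
$H{\left(D,F \right)} = -2$ ($H{\left(D,F \right)} = \frac{1}{- \frac{1}{2}} = -2$)
$d = \frac{1}{22}$ ($d = \frac{1}{-2 + 24} = \frac{1}{22} \approx 0.045455$)
$d 462 = \frac{1}{22} \cdot 462 = 21$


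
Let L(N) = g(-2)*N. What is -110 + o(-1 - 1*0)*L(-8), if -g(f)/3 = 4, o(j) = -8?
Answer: -878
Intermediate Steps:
g(f) = -12 (g(f) = -3*4 = -12)
L(N) = -12*N
-110 + o(-1 - 1*0)*L(-8) = -110 - (-96)*(-8) = -110 - 8*96 = -110 - 768 = -878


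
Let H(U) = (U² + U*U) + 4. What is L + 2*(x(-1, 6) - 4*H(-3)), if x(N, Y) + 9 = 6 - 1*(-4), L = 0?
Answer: -174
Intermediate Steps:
H(U) = 4 + 2*U² (H(U) = (U² + U²) + 4 = 2*U² + 4 = 4 + 2*U²)
x(N, Y) = 1 (x(N, Y) = -9 + (6 - 1*(-4)) = -9 + (6 + 4) = -9 + 10 = 1)
L + 2*(x(-1, 6) - 4*H(-3)) = 0 + 2*(1 - 4*(4 + 2*(-3)²)) = 0 + 2*(1 - 4*(4 + 2*9)) = 0 + 2*(1 - 4*(4 + 18)) = 0 + 2*(1 - 4*22) = 0 + 2*(1 - 88) = 0 + 2*(-87) = 0 - 174 = -174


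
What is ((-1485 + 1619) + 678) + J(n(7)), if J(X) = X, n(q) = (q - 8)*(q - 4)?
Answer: 809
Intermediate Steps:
n(q) = (-8 + q)*(-4 + q)
((-1485 + 1619) + 678) + J(n(7)) = ((-1485 + 1619) + 678) + (32 + 7**2 - 12*7) = (134 + 678) + (32 + 49 - 84) = 812 - 3 = 809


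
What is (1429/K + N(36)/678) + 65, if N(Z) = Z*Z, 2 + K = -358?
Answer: 2560483/40680 ≈ 62.942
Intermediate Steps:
K = -360 (K = -2 - 358 = -360)
N(Z) = Z²
(1429/K + N(36)/678) + 65 = (1429/(-360) + 36²/678) + 65 = (1429*(-1/360) + 1296*(1/678)) + 65 = (-1429/360 + 216/113) + 65 = -83717/40680 + 65 = 2560483/40680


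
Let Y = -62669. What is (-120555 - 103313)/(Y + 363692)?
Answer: -223868/301023 ≈ -0.74369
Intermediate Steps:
(-120555 - 103313)/(Y + 363692) = (-120555 - 103313)/(-62669 + 363692) = -223868/301023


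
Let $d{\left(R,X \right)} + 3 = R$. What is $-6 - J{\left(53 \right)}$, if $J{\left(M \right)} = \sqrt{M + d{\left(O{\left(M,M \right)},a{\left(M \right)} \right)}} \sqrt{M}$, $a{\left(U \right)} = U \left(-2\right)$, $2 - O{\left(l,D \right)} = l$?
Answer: $-6 - i \sqrt{53} \approx -6.0 - 7.2801 i$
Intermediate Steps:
$O{\left(l,D \right)} = 2 - l$
$a{\left(U \right)} = - 2 U$
$d{\left(R,X \right)} = -3 + R$
$J{\left(M \right)} = i \sqrt{M}$ ($J{\left(M \right)} = \sqrt{M - \left(1 + M\right)} \sqrt{M} = \sqrt{-1} \sqrt{M} = i \sqrt{M}$)
$-6 - J{\left(53 \right)} = -6 - i \sqrt{53}$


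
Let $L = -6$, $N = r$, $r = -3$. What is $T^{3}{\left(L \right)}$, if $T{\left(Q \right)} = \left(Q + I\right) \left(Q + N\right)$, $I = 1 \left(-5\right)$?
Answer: $970299$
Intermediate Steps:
$N = -3$
$I = -5$
$T{\left(Q \right)} = \left(-5 + Q\right) \left(-3 + Q\right)$ ($T{\left(Q \right)} = \left(Q - 5\right) \left(Q - 3\right) = \left(-5 + Q\right) \left(-3 + Q\right)$)
$T^{3}{\left(L \right)} = \left(15 + \left(-6\right)^{2} - -48\right)^{3} = \left(15 + 36 + 48\right)^{3} = 99^{3} = 970299$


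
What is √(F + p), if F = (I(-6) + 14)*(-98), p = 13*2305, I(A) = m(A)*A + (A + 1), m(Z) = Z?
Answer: √25555 ≈ 159.86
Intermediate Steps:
I(A) = 1 + A + A² (I(A) = A*A + (A + 1) = A² + (1 + A) = 1 + A + A²)
p = 29965
F = -4410 (F = ((1 - 6 + (-6)²) + 14)*(-98) = ((1 - 6 + 36) + 14)*(-98) = (31 + 14)*(-98) = 45*(-98) = -4410)
√(F + p) = √(-4410 + 29965) = √25555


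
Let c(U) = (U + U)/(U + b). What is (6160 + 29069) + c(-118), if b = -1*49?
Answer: 5883479/167 ≈ 35230.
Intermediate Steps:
b = -49
c(U) = 2*U/(-49 + U) (c(U) = (U + U)/(U - 49) = (2*U)/(-49 + U) = 2*U/(-49 + U))
(6160 + 29069) + c(-118) = (6160 + 29069) + 2*(-118)/(-49 - 118) = 35229 + 2*(-118)/(-167) = 35229 + 2*(-118)*(-1/167) = 35229 + 236/167 = 5883479/167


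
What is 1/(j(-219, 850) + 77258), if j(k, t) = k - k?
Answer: 1/77258 ≈ 1.2944e-5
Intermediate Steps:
j(k, t) = 0
1/(j(-219, 850) + 77258) = 1/(0 + 77258) = 1/77258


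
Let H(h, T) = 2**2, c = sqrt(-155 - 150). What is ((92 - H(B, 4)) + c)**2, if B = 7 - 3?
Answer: (88 + I*sqrt(305))**2 ≈ 7439.0 + 3073.7*I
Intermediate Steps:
B = 4
c = I*sqrt(305) (c = sqrt(-305) = I*sqrt(305) ≈ 17.464*I)
H(h, T) = 4
((92 - H(B, 4)) + c)**2 = ((92 - 1*4) + I*sqrt(305))**2 = ((92 - 4) + I*sqrt(305))**2 = (88 + I*sqrt(305))**2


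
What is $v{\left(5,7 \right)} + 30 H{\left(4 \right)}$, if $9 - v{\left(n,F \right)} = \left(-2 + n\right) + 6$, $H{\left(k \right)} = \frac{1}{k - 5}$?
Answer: $-30$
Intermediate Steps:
$H{\left(k \right)} = \frac{1}{-5 + k}$
$v{\left(n,F \right)} = 5 - n$ ($v{\left(n,F \right)} = 9 - \left(\left(-2 + n\right) + 6\right) = 9 - \left(4 + n\right) = 5 - n$)
$v{\left(5,7 \right)} + 30 H{\left(4 \right)} = \left(5 - 5\right) + \frac{30}{-5 + 4} = \left(5 - 5\right) + \frac{30}{-1} = 0 + 30 \left(-1\right) = 0 - 30 = -30$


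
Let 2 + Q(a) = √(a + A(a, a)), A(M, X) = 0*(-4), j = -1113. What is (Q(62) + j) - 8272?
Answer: -9387 + √62 ≈ -9379.1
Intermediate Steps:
A(M, X) = 0
Q(a) = -2 + √a (Q(a) = -2 + √(a + 0) = -2 + √a)
(Q(62) + j) - 8272 = ((-2 + √62) - 1113) - 8272 = (-1115 + √62) - 8272 = -9387 + √62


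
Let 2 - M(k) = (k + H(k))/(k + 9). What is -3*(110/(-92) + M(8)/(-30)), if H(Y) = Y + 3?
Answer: 1437/391 ≈ 3.6752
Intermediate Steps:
H(Y) = 3 + Y
M(k) = 2 - (3 + 2*k)/(9 + k) (M(k) = 2 - (k + (3 + k))/(k + 9) = 2 - (3 + 2*k)/(9 + k))
-3*(110/(-92) + M(8)/(-30)) = -3*(110/(-92) + (15/(9 + 8))/(-30)) = -3*(110*(-1/92) + (15/17)*(-1/30)) = -3*(-55/46 + (15*(1/17))*(-1/30)) = -3*(-55/46 + (15/17)*(-1/30)) = -3*(-55/46 - 1/34) = -3*(-479/391) = 1437/391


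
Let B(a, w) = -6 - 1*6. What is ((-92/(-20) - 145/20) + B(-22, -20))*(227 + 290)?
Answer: -151481/20 ≈ -7574.0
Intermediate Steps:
B(a, w) = -12 (B(a, w) = -6 - 6 = -12)
((-92/(-20) - 145/20) + B(-22, -20))*(227 + 290) = ((-92/(-20) - 145/20) - 12)*(227 + 290) = ((-92*(-1/20) - 145*1/20) - 12)*517 = ((23/5 - 29/4) - 12)*517 = (-53/20 - 12)*517 = -293/20*517 = -151481/20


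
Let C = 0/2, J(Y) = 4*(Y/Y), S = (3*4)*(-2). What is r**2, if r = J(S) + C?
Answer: 16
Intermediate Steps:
S = -24 (S = 12*(-2) = -24)
J(Y) = 4 (J(Y) = 4*1 = 4)
C = 0 (C = 0*(1/2) = 0)
r = 4 (r = 4 + 0 = 4)
r**2 = 4**2 = 16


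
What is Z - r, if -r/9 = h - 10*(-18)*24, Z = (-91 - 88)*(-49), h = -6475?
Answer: -10624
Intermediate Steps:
Z = 8771 (Z = -179*(-49) = 8771)
r = 19395 (r = -9*(-6475 - 10*(-18)*24) = -9*(-6475 + 180*24) = -9*(-6475 + 4320) = -9*(-2155) = 19395)
Z - r = 8771 - 1*19395 = 8771 - 19395 = -10624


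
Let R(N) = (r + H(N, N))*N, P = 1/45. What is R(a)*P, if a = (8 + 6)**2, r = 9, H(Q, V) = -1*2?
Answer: 1372/45 ≈ 30.489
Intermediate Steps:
H(Q, V) = -2
P = 1/45 ≈ 0.022222
a = 196 (a = 14**2 = 196)
R(N) = 7*N (R(N) = (9 - 2)*N = 7*N)
R(a)*P = (7*196)*(1/45) = 1372*(1/45) = 1372/45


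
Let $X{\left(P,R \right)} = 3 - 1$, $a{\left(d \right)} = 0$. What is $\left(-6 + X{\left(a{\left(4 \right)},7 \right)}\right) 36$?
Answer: $-144$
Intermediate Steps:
$X{\left(P,R \right)} = 2$
$\left(-6 + X{\left(a{\left(4 \right)},7 \right)}\right) 36 = \left(-6 + 2\right) 36 = \left(-4\right) 36 = -144$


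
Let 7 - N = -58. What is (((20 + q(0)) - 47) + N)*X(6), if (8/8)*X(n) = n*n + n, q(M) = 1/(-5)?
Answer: 7938/5 ≈ 1587.6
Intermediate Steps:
N = 65 (N = 7 - 1*(-58) = 7 + 58 = 65)
q(M) = -1/5
X(n) = n + n**2 (X(n) = n*n + n = n**2 + n = n + n**2)
(((20 + q(0)) - 47) + N)*X(6) = (((20 - 1/5) - 47) + 65)*(6*(1 + 6)) = ((99/5 - 47) + 65)*(6*7) = (-136/5 + 65)*42 = (189/5)*42 = 7938/5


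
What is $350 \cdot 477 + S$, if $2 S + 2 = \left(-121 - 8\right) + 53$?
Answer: $166911$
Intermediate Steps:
$S = -39$ ($S = -1 + \frac{\left(-121 - 8\right) + 53}{2} = -1 + \frac{-129 + 53}{2} = -1 + \frac{1}{2} \left(-76\right) = -1 - 38 = -39$)
$350 \cdot 477 + S = 350 \cdot 477 - 39 = 166950 - 39 = 166911$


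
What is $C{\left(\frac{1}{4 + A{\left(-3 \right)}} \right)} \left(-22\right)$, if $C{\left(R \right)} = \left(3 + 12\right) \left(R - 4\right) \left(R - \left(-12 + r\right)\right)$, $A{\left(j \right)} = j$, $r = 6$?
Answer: $6930$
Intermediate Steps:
$C{\left(R \right)} = \left(-60 + 15 R\right) \left(6 + R\right)$ ($C{\left(R \right)} = \left(3 + 12\right) \left(R - 4\right) \left(R + \left(12 - 6\right)\right) = 15 \left(-4 + R\right) \left(R + \left(12 - 6\right)\right) = \left(-60 + 15 R\right) \left(R + 6\right) = \left(-60 + 15 R\right) \left(6 + R\right)$)
$C{\left(\frac{1}{4 + A{\left(-3 \right)}} \right)} \left(-22\right) = \left(-360 + 15 \left(\frac{1}{4 - 3}\right)^{2} + \frac{30}{4 - 3}\right) \left(-22\right) = \left(-360 + 15 \left(1^{-1}\right)^{2} + \frac{30}{1}\right) \left(-22\right) = \left(-360 + 15 \cdot 1^{2} + 30 \cdot 1\right) \left(-22\right) = \left(-360 + 15 \cdot 1 + 30\right) \left(-22\right) = \left(-360 + 15 + 30\right) \left(-22\right) = \left(-315\right) \left(-22\right) = 6930$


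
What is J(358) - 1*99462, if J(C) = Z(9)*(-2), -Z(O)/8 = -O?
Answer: -99606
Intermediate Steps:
Z(O) = 8*O (Z(O) = -(-8)*O = 8*O)
J(C) = -144 (J(C) = (8*9)*(-2) = 72*(-2) = -144)
J(358) - 1*99462 = -144 - 1*99462 = -144 - 99462 = -99606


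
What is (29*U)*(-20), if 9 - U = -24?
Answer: -19140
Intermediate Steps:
U = 33 (U = 9 - 1*(-24) = 9 + 24 = 33)
(29*U)*(-20) = (29*33)*(-20) = 957*(-20) = -19140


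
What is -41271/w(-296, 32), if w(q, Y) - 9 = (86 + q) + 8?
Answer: 41271/193 ≈ 213.84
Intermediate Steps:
w(q, Y) = 103 + q (w(q, Y) = 9 + ((86 + q) + 8) = 9 + (94 + q) = 103 + q)
-41271/w(-296, 32) = -41271/(103 - 296) = -41271/(-193) = -41271*(-1/193) = 41271/193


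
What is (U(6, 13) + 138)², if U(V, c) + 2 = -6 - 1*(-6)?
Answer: 18496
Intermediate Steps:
U(V, c) = -2 (U(V, c) = -2 + (-6 - 1*(-6)) = -2 + (-6 + 6) = -2 + 0 = -2)
(U(6, 13) + 138)² = (-2 + 138)² = 136² = 18496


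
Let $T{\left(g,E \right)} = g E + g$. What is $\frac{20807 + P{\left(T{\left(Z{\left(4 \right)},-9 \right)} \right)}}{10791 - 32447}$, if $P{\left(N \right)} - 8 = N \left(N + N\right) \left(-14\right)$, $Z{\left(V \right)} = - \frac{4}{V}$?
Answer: $- \frac{19023}{21656} \approx -0.87842$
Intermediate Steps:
$T{\left(g,E \right)} = g + E g$ ($T{\left(g,E \right)} = E g + g = g + E g$)
$P{\left(N \right)} = 8 - 28 N^{2}$ ($P{\left(N \right)} = 8 + N \left(N + N\right) \left(-14\right) = 8 + N 2 N \left(-14\right) = 8 + 2 N^{2} \left(-14\right) = 8 - 28 N^{2}$)
$\frac{20807 + P{\left(T{\left(Z{\left(4 \right)},-9 \right)} \right)}}{10791 - 32447} = \frac{20807 + \left(8 - 28 \left(- \frac{4}{4} \left(1 - 9\right)\right)^{2}\right)}{10791 - 32447} = \frac{20807 + \left(8 - 28 \left(\left(-4\right) \frac{1}{4} \left(-8\right)\right)^{2}\right)}{-21656} = \left(20807 + \left(8 - 28 \left(\left(-1\right) \left(-8\right)\right)^{2}\right)\right) \left(- \frac{1}{21656}\right) = \left(20807 + \left(8 - 28 \cdot 8^{2}\right)\right) \left(- \frac{1}{21656}\right) = \left(20807 + \left(8 - 1792\right)\right) \left(- \frac{1}{21656}\right) = \left(20807 - 1784\right) \left(- \frac{1}{21656}\right) = 19023 \left(- \frac{1}{21656}\right) = - \frac{19023}{21656}$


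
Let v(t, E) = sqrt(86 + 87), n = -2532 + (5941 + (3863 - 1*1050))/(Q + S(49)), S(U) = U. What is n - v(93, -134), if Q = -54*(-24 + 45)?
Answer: -2755974/1085 - sqrt(173) ≈ -2553.2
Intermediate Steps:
Q = -1134 (Q = -54*21 = -1134)
n = -2755974/1085 (n = -2532 + (5941 + (3863 - 1*1050))/(-1134 + 49) = -2532 + (5941 + (3863 - 1050))/(-1085) = -2532 + (5941 + 2813)*(-1/1085) = -2532 + 8754*(-1/1085) = -2532 - 8754/1085 = -2755974/1085 ≈ -2540.1)
v(t, E) = sqrt(173)
n - v(93, -134) = -2755974/1085 - sqrt(173)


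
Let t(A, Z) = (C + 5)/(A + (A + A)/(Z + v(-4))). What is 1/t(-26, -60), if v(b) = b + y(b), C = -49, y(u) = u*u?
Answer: 299/528 ≈ 0.56629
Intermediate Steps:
y(u) = u²
v(b) = b + b²
t(A, Z) = -44/(A + 2*A/(12 + Z)) (t(A, Z) = (-49 + 5)/(A + (A + A)/(Z - 4*(1 - 4))) = -44/(A + (2*A)/(Z - 4*(-3))) = -44/(A + (2*A)/(Z + 12)) = -44/(A + (2*A)/(12 + Z)) = -44/(A + 2*A/(12 + Z)))
1/t(-26, -60) = 1/(44*(-12 - 1*(-60))/(-26*(14 - 60))) = 1/(44*(-1/26)*(-12 + 60)/(-46)) = 1/(44*(-1/26)*(-1/46)*48) = 1/(528/299) = 299/528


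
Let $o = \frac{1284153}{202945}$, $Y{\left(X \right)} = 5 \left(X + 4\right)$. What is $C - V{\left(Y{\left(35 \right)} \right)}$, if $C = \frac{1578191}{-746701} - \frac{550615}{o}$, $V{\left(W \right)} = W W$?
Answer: $- \frac{9223319283268171}{73759871481} \approx -1.2505 \cdot 10^{5}$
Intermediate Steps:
$Y{\left(X \right)} = 20 + 5 X$ ($Y{\left(X \right)} = 5 \left(4 + X\right) = 20 + 5 X$)
$V{\left(W \right)} = W^{2}$
$o = \frac{1284153}{202945}$ ($o = 1284153 \cdot \frac{1}{202945} = \frac{1284153}{202945} \approx 6.3276$)
$C = - \frac{6418600170203146}{73759871481}$ ($C = \frac{1578191}{-746701} - \frac{550615}{\frac{1284153}{202945}} = 1578191 \left(- \frac{1}{746701}\right) - \frac{8595735475}{98781} = - \frac{1578191}{746701} - \frac{8595735475}{98781} = - \frac{6418600170203146}{73759871481} \approx -87020.0$)
$C - V{\left(Y{\left(35 \right)} \right)} = - \frac{6418600170203146}{73759871481} - \left(20 + 5 \cdot 35\right)^{2} = - \frac{6418600170203146}{73759871481} - \left(20 + 175\right)^{2} = - \frac{6418600170203146}{73759871481} - 195^{2} = - \frac{6418600170203146}{73759871481} - 38025 = - \frac{9223319283268171}{73759871481}$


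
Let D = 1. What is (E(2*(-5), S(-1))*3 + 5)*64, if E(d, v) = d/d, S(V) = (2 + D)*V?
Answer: 512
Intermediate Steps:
S(V) = 3*V (S(V) = (2 + 1)*V = 3*V)
E(d, v) = 1
(E(2*(-5), S(-1))*3 + 5)*64 = (1*3 + 5)*64 = (3 + 5)*64 = 8*64 = 512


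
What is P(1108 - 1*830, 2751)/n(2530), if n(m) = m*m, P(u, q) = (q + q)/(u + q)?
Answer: 2751/9694163050 ≈ 2.8378e-7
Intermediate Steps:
P(u, q) = 2*q/(q + u) (P(u, q) = (2*q)/(q + u) = 2*q/(q + u))
n(m) = m²
P(1108 - 1*830, 2751)/n(2530) = (2*2751/(2751 + (1108 - 1*830)))/(2530²) = (2*2751/(2751 + (1108 - 830)))/6400900 = (2*2751/(2751 + 278))*(1/6400900) = (2*2751/3029)*(1/6400900) = (2*2751*(1/3029))*(1/6400900) = (5502/3029)*(1/6400900) = 2751/9694163050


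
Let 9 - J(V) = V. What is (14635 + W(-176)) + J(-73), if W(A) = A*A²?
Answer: -5437059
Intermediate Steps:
W(A) = A³
J(V) = 9 - V
(14635 + W(-176)) + J(-73) = (14635 + (-176)³) + (9 - 1*(-73)) = (14635 - 5451776) + (9 + 73) = -5437141 + 82 = -5437059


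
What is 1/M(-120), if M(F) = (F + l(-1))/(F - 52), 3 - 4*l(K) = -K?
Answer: 344/239 ≈ 1.4393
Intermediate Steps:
l(K) = ¾ + K/4 (l(K) = ¾ - (-1)*K/4 = ¾ + K/4)
M(F) = (½ + F)/(-52 + F) (M(F) = (F + (¾ + (¼)*(-1)))/(F - 52) = (F + (¾ - ¼))/(-52 + F) = (F + ½)/(-52 + F) = (½ + F)/(-52 + F))
1/M(-120) = 1/((½ - 120)/(-52 - 120)) = 1/(-239/2/(-172)) = 1/(-1/172*(-239/2)) = 1/(239/344) = 344/239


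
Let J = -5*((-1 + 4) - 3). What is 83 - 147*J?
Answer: 83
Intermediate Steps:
J = 0 (J = -5*(3 - 3) = -5*0 = 0)
83 - 147*J = 83 - 147*0 = 83 + 0 = 83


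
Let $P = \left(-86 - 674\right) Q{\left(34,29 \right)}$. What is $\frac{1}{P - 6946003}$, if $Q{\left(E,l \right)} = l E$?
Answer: $- \frac{1}{7695363} \approx -1.2995 \cdot 10^{-7}$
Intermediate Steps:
$Q{\left(E,l \right)} = E l$
$P = -749360$ ($P = \left(-86 - 674\right) 34 \cdot 29 = \left(-760\right) 986 = -749360$)
$\frac{1}{P - 6946003} = \frac{1}{-749360 - 6946003} = \frac{1}{-7695363} = - \frac{1}{7695363}$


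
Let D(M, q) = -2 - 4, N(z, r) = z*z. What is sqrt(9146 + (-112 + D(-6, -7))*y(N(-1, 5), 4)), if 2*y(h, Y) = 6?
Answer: 2*sqrt(2198) ≈ 93.766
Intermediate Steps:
N(z, r) = z**2
y(h, Y) = 3 (y(h, Y) = (1/2)*6 = 3)
D(M, q) = -6
sqrt(9146 + (-112 + D(-6, -7))*y(N(-1, 5), 4)) = sqrt(9146 + (-112 - 6)*3) = sqrt(9146 - 118*3) = sqrt(9146 - 354) = sqrt(8792) = 2*sqrt(2198)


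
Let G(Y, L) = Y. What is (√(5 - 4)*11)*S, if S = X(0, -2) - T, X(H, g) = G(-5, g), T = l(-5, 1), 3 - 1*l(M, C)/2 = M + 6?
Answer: -99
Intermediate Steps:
l(M, C) = -6 - 2*M (l(M, C) = 6 - 2*(M + 6) = 6 - 2*(6 + M) = 6 + (-12 - 2*M) = -6 - 2*M)
T = 4 (T = -6 - 2*(-5) = -6 + 10 = 4)
X(H, g) = -5
S = -9 (S = -5 - 1*4 = -5 - 4 = -9)
(√(5 - 4)*11)*S = (√(5 - 4)*11)*(-9) = (√1*11)*(-9) = (1*11)*(-9) = 11*(-9) = -99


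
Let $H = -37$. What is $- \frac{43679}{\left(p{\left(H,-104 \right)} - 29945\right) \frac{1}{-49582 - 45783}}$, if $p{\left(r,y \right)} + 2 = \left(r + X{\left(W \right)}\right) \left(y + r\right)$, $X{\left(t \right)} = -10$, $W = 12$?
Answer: $- \frac{833089567}{4664} \approx -1.7862 \cdot 10^{5}$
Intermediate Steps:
$p{\left(r,y \right)} = -2 + \left(-10 + r\right) \left(r + y\right)$ ($p{\left(r,y \right)} = -2 + \left(r - 10\right) \left(y + r\right) = -2 + \left(-10 + r\right) \left(r + y\right)$)
$- \frac{43679}{\left(p{\left(H,-104 \right)} - 29945\right) \frac{1}{-49582 - 45783}} = - \frac{43679}{\left(\left(-2 + \left(-37\right)^{2} - -370 - -1040 - -3848\right) - 29945\right) \frac{1}{-49582 - 45783}} = - \frac{43679}{\left(\left(-2 + 1369 + 370 + 1040 + 3848\right) - 29945\right) \frac{1}{-95365}} = - \frac{43679}{\left(6625 - 29945\right) \left(- \frac{1}{95365}\right)} = - \frac{43679}{\left(-23320\right) \left(- \frac{1}{95365}\right)} = - \frac{43679}{\frac{4664}{19073}} = \left(-43679\right) \frac{19073}{4664} = - \frac{833089567}{4664}$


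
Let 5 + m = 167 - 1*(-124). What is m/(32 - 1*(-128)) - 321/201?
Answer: 1021/5360 ≈ 0.19049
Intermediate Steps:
m = 286 (m = -5 + (167 - 1*(-124)) = -5 + (167 + 124) = -5 + 291 = 286)
m/(32 - 1*(-128)) - 321/201 = 286/(32 - 1*(-128)) - 321/201 = 286/(32 + 128) - 321*1/201 = 286/160 - 107/67 = 286*(1/160) - 107/67 = 143/80 - 107/67 = 1021/5360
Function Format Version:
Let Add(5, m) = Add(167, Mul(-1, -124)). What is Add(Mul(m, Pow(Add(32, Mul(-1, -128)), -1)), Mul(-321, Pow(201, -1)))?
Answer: Rational(1021, 5360) ≈ 0.19049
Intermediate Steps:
m = 286 (m = Add(-5, Add(167, Mul(-1, -124))) = Add(-5, Add(167, 124)) = Add(-5, 291) = 286)
Add(Mul(m, Pow(Add(32, Mul(-1, -128)), -1)), Mul(-321, Pow(201, -1))) = Add(Mul(286, Pow(Add(32, Mul(-1, -128)), -1)), Mul(-321, Pow(201, -1))) = Add(Mul(286, Pow(Add(32, 128), -1)), Mul(-321, Rational(1, 201))) = Add(Mul(286, Pow(160, -1)), Rational(-107, 67)) = Add(Mul(286, Rational(1, 160)), Rational(-107, 67)) = Add(Rational(143, 80), Rational(-107, 67)) = Rational(1021, 5360)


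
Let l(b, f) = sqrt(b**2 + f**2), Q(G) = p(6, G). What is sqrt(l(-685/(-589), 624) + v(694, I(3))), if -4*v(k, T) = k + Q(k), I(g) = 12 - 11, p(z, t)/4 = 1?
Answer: sqrt(-242150858 + 2356*sqrt(135083180521))/1178 ≈ 21.201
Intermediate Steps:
p(z, t) = 4 (p(z, t) = 4*1 = 4)
I(g) = 1
Q(G) = 4
v(k, T) = -1 - k/4 (v(k, T) = -(k + 4)/4 = -(4 + k)/4 = -1 - k/4)
sqrt(l(-685/(-589), 624) + v(694, I(3))) = sqrt(sqrt((-685/(-589))**2 + 624**2) + (-1 - 1/4*694)) = sqrt(sqrt((-685*(-1/589))**2 + 389376) + (-1 - 347/2)) = sqrt(sqrt((685/589)**2 + 389376) - 349/2) = sqrt(sqrt(469225/346921 + 389376) - 349/2) = sqrt(sqrt(135083180521/346921) - 349/2) = sqrt(sqrt(135083180521)/589 - 349/2) = sqrt(-349/2 + sqrt(135083180521)/589)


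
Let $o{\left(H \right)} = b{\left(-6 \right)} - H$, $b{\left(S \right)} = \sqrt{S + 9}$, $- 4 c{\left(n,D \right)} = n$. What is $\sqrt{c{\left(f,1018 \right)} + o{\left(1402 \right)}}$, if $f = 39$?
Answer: $\frac{\sqrt{-5647 + 4 \sqrt{3}}}{2} \approx 37.55 i$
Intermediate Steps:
$c{\left(n,D \right)} = - \frac{n}{4}$
$b{\left(S \right)} = \sqrt{9 + S}$
$o{\left(H \right)} = \sqrt{3} - H$ ($o{\left(H \right)} = \sqrt{9 - 6} - H = \sqrt{3} - H$)
$\sqrt{c{\left(f,1018 \right)} + o{\left(1402 \right)}} = \sqrt{\left(- \frac{1}{4}\right) 39 + \left(\sqrt{3} - 1402\right)} = \sqrt{- \frac{39}{4} - \left(1402 - \sqrt{3}\right)} = \sqrt{- \frac{5647}{4} + \sqrt{3}}$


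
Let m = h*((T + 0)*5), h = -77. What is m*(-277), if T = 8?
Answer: 853160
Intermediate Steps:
m = -3080 (m = -77*(8 + 0)*5 = -616*5 = -77*40 = -3080)
m*(-277) = -3080*(-277) = 853160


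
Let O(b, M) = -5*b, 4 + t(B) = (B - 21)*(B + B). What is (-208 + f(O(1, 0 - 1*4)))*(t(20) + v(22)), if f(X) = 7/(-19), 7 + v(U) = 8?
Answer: 170237/19 ≈ 8959.8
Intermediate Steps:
t(B) = -4 + 2*B*(-21 + B) (t(B) = -4 + (B - 21)*(B + B) = -4 + (-21 + B)*(2*B) = -4 + 2*B*(-21 + B))
v(U) = 1 (v(U) = -7 + 8 = 1)
f(X) = -7/19 (f(X) = 7*(-1/19) = -7/19)
(-208 + f(O(1, 0 - 1*4)))*(t(20) + v(22)) = (-208 - 7/19)*((-4 - 42*20 + 2*20**2) + 1) = -3959*((-4 - 840 + 2*400) + 1)/19 = -3959*((-4 - 840 + 800) + 1)/19 = -3959*(-44 + 1)/19 = -3959/19*(-43) = 170237/19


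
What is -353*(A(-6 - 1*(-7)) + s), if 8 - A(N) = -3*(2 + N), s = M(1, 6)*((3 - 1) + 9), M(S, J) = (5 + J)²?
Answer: -475844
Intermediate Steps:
s = 1331 (s = (5 + 6)²*((3 - 1) + 9) = 11²*(2 + 9) = 121*11 = 1331)
A(N) = 14 + 3*N (A(N) = 8 - (-3)*(2 + N) = 8 - (-6 - 3*N) = 8 + (6 + 3*N) = 14 + 3*N)
-353*(A(-6 - 1*(-7)) + s) = -353*((14 + 3*(-6 - 1*(-7))) + 1331) = -353*((14 + 3*(-6 + 7)) + 1331) = -353*((14 + 3*1) + 1331) = -353*((14 + 3) + 1331) = -353*(17 + 1331) = -353*1348 = -475844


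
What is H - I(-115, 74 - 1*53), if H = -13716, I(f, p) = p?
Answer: -13737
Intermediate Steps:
H - I(-115, 74 - 1*53) = -13716 - (74 - 1*53) = -13716 - (74 - 53) = -13716 - 1*21 = -13716 - 21 = -13737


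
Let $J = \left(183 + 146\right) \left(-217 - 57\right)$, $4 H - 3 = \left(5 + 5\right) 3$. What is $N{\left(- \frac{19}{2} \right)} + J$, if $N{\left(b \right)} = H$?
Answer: $- \frac{360551}{4} \approx -90138.0$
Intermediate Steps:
$H = \frac{33}{4}$ ($H = \frac{3}{4} + \frac{\left(5 + 5\right) 3}{4} = \frac{3}{4} + \frac{10 \cdot 3}{4} = \frac{3}{4} + \frac{1}{4} \cdot 30 = \frac{3}{4} + \frac{15}{2} = \frac{33}{4} \approx 8.25$)
$N{\left(b \right)} = \frac{33}{4}$
$J = -90146$ ($J = 329 \left(-274\right) = -90146$)
$N{\left(- \frac{19}{2} \right)} + J = \frac{33}{4} - 90146 = - \frac{360551}{4}$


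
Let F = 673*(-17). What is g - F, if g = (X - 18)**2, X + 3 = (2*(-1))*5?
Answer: 12402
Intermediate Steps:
X = -13 (X = -3 + (2*(-1))*5 = -3 - 2*5 = -3 - 10 = -13)
F = -11441
g = 961 (g = (-13 - 18)**2 = (-31)**2 = 961)
g - F = 961 - 1*(-11441) = 961 + 11441 = 12402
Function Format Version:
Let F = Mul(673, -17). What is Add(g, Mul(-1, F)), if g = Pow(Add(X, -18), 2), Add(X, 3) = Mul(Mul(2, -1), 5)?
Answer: 12402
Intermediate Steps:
X = -13 (X = Add(-3, Mul(Mul(2, -1), 5)) = Add(-3, Mul(-2, 5)) = Add(-3, -10) = -13)
F = -11441
g = 961 (g = Pow(Add(-13, -18), 2) = Pow(-31, 2) = 961)
Add(g, Mul(-1, F)) = Add(961, Mul(-1, -11441)) = Add(961, 11441) = 12402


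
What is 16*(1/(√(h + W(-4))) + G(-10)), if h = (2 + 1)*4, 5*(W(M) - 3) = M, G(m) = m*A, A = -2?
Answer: 320 + 16*√355/71 ≈ 324.25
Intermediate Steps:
G(m) = -2*m (G(m) = m*(-2) = -2*m)
W(M) = 3 + M/5
h = 12 (h = 3*4 = 12)
16*(1/(√(h + W(-4))) + G(-10)) = 16*(1/(√(12 + (3 + (⅕)*(-4)))) - 2*(-10)) = 16*(1/(√(12 + (3 - ⅘))) + 20) = 16*(1/(√(12 + 11/5)) + 20) = 16*(1/(√(71/5)) + 20) = 16*(1/(√355/5) + 20) = 16*(√355/71 + 20) = 16*(20 + √355/71) = 320 + 16*√355/71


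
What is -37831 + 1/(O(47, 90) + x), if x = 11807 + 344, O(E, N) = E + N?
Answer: -464867327/12288 ≈ -37831.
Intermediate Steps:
x = 12151
-37831 + 1/(O(47, 90) + x) = -37831 + 1/((47 + 90) + 12151) = -37831 + 1/(137 + 12151) = -37831 + 1/12288 = -464867327/12288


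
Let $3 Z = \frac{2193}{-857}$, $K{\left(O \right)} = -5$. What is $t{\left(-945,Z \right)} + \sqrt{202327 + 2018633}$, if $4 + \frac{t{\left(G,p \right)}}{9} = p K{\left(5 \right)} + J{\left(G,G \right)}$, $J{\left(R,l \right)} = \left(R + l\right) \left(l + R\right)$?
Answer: $\frac{27551609343}{857} + 4 \sqrt{138810} \approx 3.215 \cdot 10^{7}$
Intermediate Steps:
$Z = - \frac{731}{857}$ ($Z = \frac{2193 \frac{1}{-857}}{3} = \frac{2193 \left(- \frac{1}{857}\right)}{3} = \frac{1}{3} \left(- \frac{2193}{857}\right) = - \frac{731}{857} \approx -0.85298$)
$J{\left(R,l \right)} = \left(R + l\right)^{2}$ ($J{\left(R,l \right)} = \left(R + l\right) \left(R + l\right) = \left(R + l\right)^{2}$)
$t{\left(G,p \right)} = -36 - 45 p + 36 G^{2}$ ($t{\left(G,p \right)} = -36 + 9 \left(p \left(-5\right) + \left(G + G\right)^{2}\right) = -36 + 9 \left(- 5 p + \left(2 G\right)^{2}\right) = -36 + 9 \left(- 5 p + 4 G^{2}\right) = -36 + \left(- 45 p + 36 G^{2}\right) = -36 - 45 p + 36 G^{2}$)
$t{\left(-945,Z \right)} + \sqrt{202327 + 2018633} = \left(-36 - - \frac{32895}{857} + 36 \left(-945\right)^{2}\right) + \sqrt{202327 + 2018633} = \left(-36 + \frac{32895}{857} + 36 \cdot 893025\right) + \sqrt{2220960} = \left(-36 + \frac{32895}{857} + 32148900\right) + 4 \sqrt{138810} = \frac{27551609343}{857} + 4 \sqrt{138810}$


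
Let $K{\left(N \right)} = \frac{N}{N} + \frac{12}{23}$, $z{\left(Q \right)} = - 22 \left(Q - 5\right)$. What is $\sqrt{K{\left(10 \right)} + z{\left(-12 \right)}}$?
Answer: $\frac{\sqrt{198651}}{23} \approx 19.378$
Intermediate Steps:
$z{\left(Q \right)} = 110 - 22 Q$ ($z{\left(Q \right)} = - 22 \left(-5 + Q\right) = 110 - 22 Q$)
$K{\left(N \right)} = \frac{35}{23}$ ($K{\left(N \right)} = 1 + 12 \cdot \frac{1}{23} = 1 + \frac{12}{23} = \frac{35}{23}$)
$\sqrt{K{\left(10 \right)} + z{\left(-12 \right)}} = \sqrt{\frac{35}{23} + \left(110 - -264\right)} = \sqrt{\frac{35}{23} + \left(110 + 264\right)} = \sqrt{\frac{35}{23} + 374} = \sqrt{\frac{8637}{23}} = \frac{\sqrt{198651}}{23}$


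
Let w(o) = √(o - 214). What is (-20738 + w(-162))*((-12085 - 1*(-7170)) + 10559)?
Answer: -117045272 + 11288*I*√94 ≈ -1.1705e+8 + 1.0944e+5*I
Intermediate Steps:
w(o) = √(-214 + o)
(-20738 + w(-162))*((-12085 - 1*(-7170)) + 10559) = (-20738 + √(-214 - 162))*((-12085 - 1*(-7170)) + 10559) = (-20738 + √(-376))*((-12085 + 7170) + 10559) = (-20738 + 2*I*√94)*(-4915 + 10559) = (-20738 + 2*I*√94)*5644 = -117045272 + 11288*I*√94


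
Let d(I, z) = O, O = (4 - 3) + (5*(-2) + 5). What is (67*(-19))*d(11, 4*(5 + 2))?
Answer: 5092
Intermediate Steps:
O = -4 (O = 1 + (-10 + 5) = 1 - 5 = -4)
d(I, z) = -4
(67*(-19))*d(11, 4*(5 + 2)) = (67*(-19))*(-4) = -1273*(-4) = 5092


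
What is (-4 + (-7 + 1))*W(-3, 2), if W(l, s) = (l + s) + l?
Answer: 40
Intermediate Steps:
W(l, s) = s + 2*l
(-4 + (-7 + 1))*W(-3, 2) = (-4 + (-7 + 1))*(2 + 2*(-3)) = (-4 - 6)*(2 - 6) = -10*(-4) = 40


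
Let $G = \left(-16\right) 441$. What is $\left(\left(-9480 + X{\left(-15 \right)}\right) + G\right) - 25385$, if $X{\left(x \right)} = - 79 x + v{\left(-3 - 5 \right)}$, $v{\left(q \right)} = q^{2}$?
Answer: $-40672$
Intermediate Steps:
$G = -7056$
$X{\left(x \right)} = 64 - 79 x$ ($X{\left(x \right)} = - 79 x + \left(-3 - 5\right)^{2} = - 79 x + \left(-8\right)^{2} = - 79 x + 64 = 64 - 79 x$)
$\left(\left(-9480 + X{\left(-15 \right)}\right) + G\right) - 25385 = \left(\left(-9480 + \left(64 - -1185\right)\right) - 7056\right) - 25385 = \left(\left(-9480 + \left(64 + 1185\right)\right) - 7056\right) - 25385 = \left(\left(-9480 + 1249\right) - 7056\right) - 25385 = \left(-8231 - 7056\right) - 25385 = -15287 - 25385 = -40672$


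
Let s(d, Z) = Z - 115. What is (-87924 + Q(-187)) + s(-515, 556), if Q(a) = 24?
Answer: -87459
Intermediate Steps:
s(d, Z) = -115 + Z
(-87924 + Q(-187)) + s(-515, 556) = (-87924 + 24) + (-115 + 556) = -87900 + 441 = -87459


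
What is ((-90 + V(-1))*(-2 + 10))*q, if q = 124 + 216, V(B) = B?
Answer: -247520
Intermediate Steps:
q = 340
((-90 + V(-1))*(-2 + 10))*q = ((-90 - 1)*(-2 + 10))*340 = -91*8*340 = -728*340 = -247520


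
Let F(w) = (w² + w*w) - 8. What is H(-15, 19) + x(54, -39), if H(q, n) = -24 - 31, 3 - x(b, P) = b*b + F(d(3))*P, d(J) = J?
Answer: -2578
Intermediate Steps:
F(w) = -8 + 2*w² (F(w) = (w² + w²) - 8 = 2*w² - 8 = -8 + 2*w²)
x(b, P) = 3 - b² - 10*P (x(b, P) = 3 - (b*b + (-8 + 2*3²)*P) = 3 - (b² + (-8 + 2*9)*P) = 3 - (b² + (-8 + 18)*P) = 3 - (b² + 10*P) = 3 + (-b² - 10*P) = 3 - b² - 10*P)
H(q, n) = -55
H(-15, 19) + x(54, -39) = -55 + (3 - 1*54² - 10*(-39)) = -55 + (3 - 1*2916 + 390) = -55 + (3 - 2916 + 390) = -55 - 2523 = -2578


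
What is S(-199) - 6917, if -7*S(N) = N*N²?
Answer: 7832180/7 ≈ 1.1189e+6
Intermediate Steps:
S(N) = -N³/7 (S(N) = -N*N²/7 = -N³/7)
S(-199) - 6917 = -⅐*(-199)³ - 6917 = -⅐*(-7880599) - 6917 = 7880599/7 - 6917 = 7832180/7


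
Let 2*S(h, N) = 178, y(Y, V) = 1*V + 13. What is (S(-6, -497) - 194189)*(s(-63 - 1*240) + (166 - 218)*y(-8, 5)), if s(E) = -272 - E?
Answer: 175660500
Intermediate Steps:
y(Y, V) = 13 + V (y(Y, V) = V + 13 = 13 + V)
S(h, N) = 89 (S(h, N) = (1/2)*178 = 89)
(S(-6, -497) - 194189)*(s(-63 - 1*240) + (166 - 218)*y(-8, 5)) = (89 - 194189)*((-272 - (-63 - 1*240)) + (166 - 218)*(13 + 5)) = -194100*((-272 - (-63 - 240)) - 52*18) = -194100*((-272 - 1*(-303)) - 936) = -194100*((-272 + 303) - 936) = -194100*(31 - 936) = -194100*(-905) = 175660500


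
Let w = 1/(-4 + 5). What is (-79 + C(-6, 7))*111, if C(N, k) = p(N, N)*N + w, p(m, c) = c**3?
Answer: 135198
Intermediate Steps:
w = 1 (w = 1/1 = 1)
C(N, k) = 1 + N**4 (C(N, k) = N**3*N + 1 = N**4 + 1 = 1 + N**4)
(-79 + C(-6, 7))*111 = (-79 + (1 + (-6)**4))*111 = (-79 + (1 + 1296))*111 = (-79 + 1297)*111 = 1218*111 = 135198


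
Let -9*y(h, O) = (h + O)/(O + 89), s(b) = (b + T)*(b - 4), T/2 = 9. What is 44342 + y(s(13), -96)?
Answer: 931243/21 ≈ 44345.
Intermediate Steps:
T = 18 (T = 2*9 = 18)
s(b) = (-4 + b)*(18 + b) (s(b) = (b + 18)*(b - 4) = (18 + b)*(-4 + b) = (-4 + b)*(18 + b))
y(h, O) = -(O + h)/(9*(89 + O)) (y(h, O) = -(h + O)/(9*(O + 89)) = -(O + h)/(9*(89 + O)))
44342 + y(s(13), -96) = 44342 + (-1*(-96) - (-72 + 13**2 + 14*13))/(9*(89 - 96)) = 44342 + (1/9)*(96 - (-72 + 169 + 182))/(-7) = 44342 + (1/9)*(-1/7)*(96 - 1*279) = 44342 + (1/9)*(-1/7)*(96 - 279) = 44342 + (1/9)*(-1/7)*(-183) = 44342 + 61/21 = 931243/21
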